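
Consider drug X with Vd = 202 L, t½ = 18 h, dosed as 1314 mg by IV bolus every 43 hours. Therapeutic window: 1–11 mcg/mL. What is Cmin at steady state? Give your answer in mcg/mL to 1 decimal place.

1.5 mcg/mL

τ/t½ = 43/18 ≈ 2.3889, so fraction remaining f = (1/2)^(43/18) ≈ 0.1909.
At steady state, accumulation factor R = 1/(1 − e^(−kτ)) ≈ 1.2359.
Each bolus raises the concentration by D/Vd = 1314/202 ≈ 6.505 mcg/mL.
Steady-state peak Cmax,ss = C₀·R ≈ 6.505 × 1.2359 ≈ 8.040 mcg/mL.
Steady-state trough Cmin,ss = Cmax,ss·f ≈ 8.040 × 0.1909 ≈ 1.535 mcg/mL.
Trough 1.5 mcg/mL vs MEC 1 mcg/mL: adequate.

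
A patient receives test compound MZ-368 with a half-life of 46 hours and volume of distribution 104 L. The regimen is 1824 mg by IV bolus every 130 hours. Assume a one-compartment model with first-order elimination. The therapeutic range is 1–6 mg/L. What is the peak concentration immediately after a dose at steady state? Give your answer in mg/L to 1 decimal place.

20.4 mg/L

τ/t½ = 130/46 ≈ 2.8261, so fraction remaining f = (1/2)^(130/46) ≈ 0.1410.
At steady state, accumulation factor R = 1/(1 − e^(−kτ)) ≈ 1.1641.
Each bolus raises the concentration by D/Vd = 1824/104 ≈ 17.538 mg/L.
Cmax,ss = C₀/(1 − f) ≈ 17.538/0.8590 ≈ 20.417 mg/L.
Peak 20.4 mg/L vs MTC 6 mg/L: exceeds toxic threshold.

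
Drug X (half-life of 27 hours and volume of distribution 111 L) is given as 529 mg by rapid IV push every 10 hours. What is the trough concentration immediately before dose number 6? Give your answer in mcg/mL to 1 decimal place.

f = (1/2)^(τ/t½) = (1/2)^(10/27) ≈ 0.7736.
C₀ = D/Vd = 529/111 ≈ 4.766 mcg/mL.
Before the 6th dose, 5 doses have been given. Superposition: Cmin = C₀·(f + f² + … + f^5).
≈ 4.766 × (0.7736 + 0.5985 + 0.4630 + 0.3582 + 0.2771) ≈ 4.766 × 2.4704 ≈ 11.774 mcg/mL.

11.8 mcg/mL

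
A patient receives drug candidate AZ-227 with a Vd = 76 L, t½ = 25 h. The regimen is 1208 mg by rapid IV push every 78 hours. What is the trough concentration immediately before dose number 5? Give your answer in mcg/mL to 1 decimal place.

f = (1/2)^(τ/t½) = (1/2)^(78/25) ≈ 0.1150.
C₀ = D/Vd = 1208/76 ≈ 15.895 mcg/mL.
Before the 5th dose, 4 doses have been given. Superposition: Cmin = C₀·(f + f² + … + f^4).
≈ 15.895 × (0.1150 + 0.0132 + 0.0015 + 0.0002) ≈ 15.895 × 0.1299 ≈ 2.065 mcg/mL.

2.1 mcg/mL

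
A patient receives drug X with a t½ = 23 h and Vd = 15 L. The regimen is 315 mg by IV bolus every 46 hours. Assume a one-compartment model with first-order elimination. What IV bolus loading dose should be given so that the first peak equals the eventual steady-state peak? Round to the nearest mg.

f = (1/2)^(46/23) ≈ 0.250000; accumulation ratio R = 1/(1−f) ≈ 1.33333.
Loading dose to hit Cmax,ss on first dose: D_load = D_maint·R ≈ 315 × 1.33333 ≈ 420.00 mg.

420 mg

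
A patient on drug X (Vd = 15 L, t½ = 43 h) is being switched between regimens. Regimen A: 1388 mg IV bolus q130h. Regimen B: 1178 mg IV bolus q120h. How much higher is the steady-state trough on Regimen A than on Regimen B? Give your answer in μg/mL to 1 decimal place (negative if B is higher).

-0.3 μg/mL

Regimen A: f = (1/2)^(130/43) ≈ 0.1230; Cmin,ss = (1388/15)·f/(1−f) ≈ 12.978 μg/mL.
Regimen B: f = (1/2)^(120/43) ≈ 0.1445; Cmin,ss = (1178/15)·f/(1−f) ≈ 13.265 μg/mL.
Difference ≈ 12.978 − 13.265 ≈ -0.287 μg/mL.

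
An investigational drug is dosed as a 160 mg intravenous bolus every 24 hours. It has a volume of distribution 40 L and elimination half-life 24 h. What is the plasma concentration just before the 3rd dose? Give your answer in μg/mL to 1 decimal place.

f = (1/2)^(τ/t½) = (1/2)^(24/24) ≈ 0.5000.
C₀ = D/Vd = 160/40 ≈ 4.000 μg/mL.
Before the 3rd dose, 2 doses have been given. Superposition: Cmin = C₀·(f + f²).
≈ 4.000 × (0.5000 + 0.2500) ≈ 4.000 × 0.7500 ≈ 3.000 μg/mL.

3.0 μg/mL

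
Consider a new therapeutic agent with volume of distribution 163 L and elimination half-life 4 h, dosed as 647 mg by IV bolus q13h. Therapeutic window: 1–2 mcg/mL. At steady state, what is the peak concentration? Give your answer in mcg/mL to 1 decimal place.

4.4 mcg/mL

τ/t½ = 13/4 ≈ 3.25, so fraction remaining f = (1/2)^(13/4) ≈ 0.1051.
Accumulation ratio R = 1/(1 − f) ≈ 1/0.8949 ≈ 1.1174.
Single-dose peak C₀ = D/Vd = 647/163 ≈ 3.969 mcg/mL.
Cmax,ss = C₀/(1 − f) ≈ 3.969/0.8949 ≈ 4.435 mcg/mL.
Peak 4.4 mcg/mL vs MTC 2 mcg/mL: exceeds toxic threshold.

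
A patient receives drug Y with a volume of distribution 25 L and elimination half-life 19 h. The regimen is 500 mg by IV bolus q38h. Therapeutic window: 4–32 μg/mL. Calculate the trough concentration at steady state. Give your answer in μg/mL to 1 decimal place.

6.7 μg/mL

τ = 38 h = 2 half-lives, so f = (1/2)^2 = 0.25.
At steady state, R = 1/(1 − 0.25) = 4/3.
Single-dose peak C₀ = D/Vd = 500/25 = 20 μg/mL.
Steady-state peak Cmax,ss = C₀·R = 20 × 4/3 ≈ 26.667 μg/mL.
Steady-state trough Cmin,ss = Cmax,ss·f ≈ 26.667 × 0.25 ≈ 6.667 μg/mL.
Trough 6.7 μg/mL vs MEC 4 μg/mL: adequate.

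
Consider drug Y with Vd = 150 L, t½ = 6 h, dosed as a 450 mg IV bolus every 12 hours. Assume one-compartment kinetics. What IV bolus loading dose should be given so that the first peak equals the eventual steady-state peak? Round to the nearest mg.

600 mg

f = (1/2)^(12/6) ≈ 0.250000; accumulation ratio R = 1/(1−f) ≈ 1.33333.
Loading dose to hit Cmax,ss on first dose: D_load = D_maint·R ≈ 450 × 1.33333 ≈ 600.00 mg.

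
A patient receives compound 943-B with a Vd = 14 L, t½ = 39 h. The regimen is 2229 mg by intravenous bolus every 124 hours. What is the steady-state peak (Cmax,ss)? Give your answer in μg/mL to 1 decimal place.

179.0 μg/mL

τ/t½ = 124/39 ≈ 3.1795, so fraction remaining f = (1/2)^(124/39) ≈ 0.1104.
Accumulation ratio R = 1/(1 − f) ≈ 1/0.8896 ≈ 1.1241.
Each bolus raises the concentration by D/Vd = 2229/14 ≈ 159.214 μg/mL.
Steady-state peak Cmax,ss = C₀·R ≈ 159.214 × 1.1241 ≈ 178.972 μg/mL.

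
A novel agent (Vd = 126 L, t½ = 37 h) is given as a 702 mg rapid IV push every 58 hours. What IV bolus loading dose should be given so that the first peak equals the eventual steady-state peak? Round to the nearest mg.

1059 mg

f = (1/2)^(58/37) ≈ 0.337377; accumulation ratio R = 1/(1−f) ≈ 1.50915.
Loading dose to hit Cmax,ss on first dose: D_load = D_maint·R ≈ 702 × 1.50915 ≈ 1059.42 mg.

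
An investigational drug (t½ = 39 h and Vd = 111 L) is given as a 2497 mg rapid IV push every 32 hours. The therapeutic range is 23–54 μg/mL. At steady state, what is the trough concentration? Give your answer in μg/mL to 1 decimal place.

τ/t½ = 32/39 ≈ 0.82051, so fraction remaining f = (1/2)^(32/39) ≈ 0.5662.
At steady state, accumulation factor R = 1/(1 − e^(−kτ)) ≈ 2.3052.
Each bolus raises the concentration by D/Vd = 2497/111 ≈ 22.495 μg/mL.
Cmax,ss = C₀/(1 − f) ≈ 22.495/0.4338 ≈ 51.856 μg/mL.
One interval later, Cmin,ss = Cmax,ss·e^(−kτ) ≈ 51.856 × 0.5662 ≈ 29.361 μg/mL.
Trough 29.4 μg/mL vs MEC 23 μg/mL: adequate.

29.4 μg/mL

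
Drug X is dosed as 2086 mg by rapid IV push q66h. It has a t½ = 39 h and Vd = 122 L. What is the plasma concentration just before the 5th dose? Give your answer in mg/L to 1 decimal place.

7.6 mg/L

f = (1/2)^(τ/t½) = (1/2)^(66/39) ≈ 0.3094.
C₀ = D/Vd = 2086/122 ≈ 17.098 mg/L.
Before the 5th dose, 4 doses have been given. Superposition: Cmin = C₀·(f + f² + … + f^4).
≈ 17.098 × (0.3094 + 0.0957 + 0.0296 + 0.0092) ≈ 17.098 × 0.4439 ≈ 7.590 mg/L.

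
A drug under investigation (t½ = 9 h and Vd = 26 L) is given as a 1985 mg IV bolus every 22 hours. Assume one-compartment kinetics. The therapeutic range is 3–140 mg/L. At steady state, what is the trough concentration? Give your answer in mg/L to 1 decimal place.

k = ln2/t½ = ln2/9 ≈ 0.077016 h⁻¹; fraction remaining f = e^(−kτ) = e^(−0.077016×22) ≈ 0.1837.
Accumulation ratio R = 1/(1 − f) ≈ 1/0.8163 ≈ 1.2250.
Single-dose peak C₀ = D/Vd = 1985/26 ≈ 76.346 mg/L.
Steady-state peak Cmax,ss = C₀·R ≈ 76.346 × 1.2250 ≈ 93.524 mg/L.
Steady-state trough Cmin,ss = Cmax,ss·f ≈ 93.524 × 0.1837 ≈ 17.180 mg/L.
Trough 17.2 mg/L vs MEC 3 mg/L: adequate.

17.2 mg/L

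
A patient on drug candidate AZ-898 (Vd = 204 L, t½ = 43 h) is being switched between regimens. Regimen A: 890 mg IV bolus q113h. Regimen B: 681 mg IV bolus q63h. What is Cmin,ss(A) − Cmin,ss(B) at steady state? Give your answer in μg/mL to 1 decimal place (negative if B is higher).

-1.1 μg/mL

Regimen A: f = (1/2)^(113/43) ≈ 0.1618; Cmin,ss = (890/204)·f/(1−f) ≈ 0.842 μg/mL.
Regimen B: f = (1/2)^(63/43) ≈ 0.3622; Cmin,ss = (681/204)·f/(1−f) ≈ 1.896 μg/mL.
Difference ≈ 0.842 − 1.896 ≈ -1.054 μg/mL.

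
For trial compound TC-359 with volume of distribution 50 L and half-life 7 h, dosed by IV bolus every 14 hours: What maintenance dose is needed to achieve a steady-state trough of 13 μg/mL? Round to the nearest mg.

τ/t½ = 14/7 ≈ 2, so f = (1/2)^(14/7) ≈ 0.250000.
Cmin,ss = (D/Vd)·f/(1−f), so D = Cmin,ss·Vd·(1−f)/f.
D = 13 × 50 × (1−f)/f ≈ 13 × 50 × 3.00000 ≈ 1950.00 mg.

1950 mg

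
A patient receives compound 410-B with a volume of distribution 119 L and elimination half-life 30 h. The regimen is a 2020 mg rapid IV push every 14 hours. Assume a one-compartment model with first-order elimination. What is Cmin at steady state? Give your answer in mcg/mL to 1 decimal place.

44.4 mcg/mL

k = ln2/t½ = ln2/30 ≈ 0.023105 h⁻¹; fraction remaining f = e^(−kτ) = e^(−0.023105×14) ≈ 0.7236.
Single-dose peak C₀ = D/Vd = 2020/119 ≈ 16.975 mcg/mL.
Steady-state trough Cmin,ss = C₀·f/(1−f) ≈ 16.975 × 0.7236/0.2764 ≈ 44.440 mcg/mL.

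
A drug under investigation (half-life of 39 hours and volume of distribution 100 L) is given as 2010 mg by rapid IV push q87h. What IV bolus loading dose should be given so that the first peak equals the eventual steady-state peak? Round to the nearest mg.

f = (1/2)^(87/39) ≈ 0.213045; accumulation ratio R = 1/(1−f) ≈ 1.27072.
Loading dose to hit Cmax,ss on first dose: D_load = D_maint·R ≈ 2010 × 1.27072 ≈ 2554.15 mg.

2554 mg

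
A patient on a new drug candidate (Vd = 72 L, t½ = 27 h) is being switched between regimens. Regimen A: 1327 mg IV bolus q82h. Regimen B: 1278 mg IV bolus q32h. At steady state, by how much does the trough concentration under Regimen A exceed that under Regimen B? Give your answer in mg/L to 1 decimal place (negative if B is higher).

-11.4 mg/L

Regimen A: f = (1/2)^(82/27) ≈ 0.1218; Cmin,ss = (1327/72)·f/(1−f) ≈ 2.556 mg/L.
Regimen B: f = (1/2)^(32/27) ≈ 0.4398; Cmin,ss = (1278/72)·f/(1−f) ≈ 13.935 mg/L.
Difference ≈ 2.556 − 13.935 ≈ -11.379 mg/L.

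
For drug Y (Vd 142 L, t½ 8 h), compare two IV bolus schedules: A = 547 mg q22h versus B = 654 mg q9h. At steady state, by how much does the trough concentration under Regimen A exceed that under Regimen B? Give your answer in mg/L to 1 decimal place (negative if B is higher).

-3.2 mg/L

Regimen A: f = (1/2)^(22/8) ≈ 0.1487; Cmin,ss = (547/142)·f/(1−f) ≈ 0.673 mg/L.
Regimen B: f = (1/2)^(9/8) ≈ 0.4585; Cmin,ss = (654/142)·f/(1−f) ≈ 3.900 mg/L.
Difference ≈ 0.673 − 3.900 ≈ -3.227 mg/L.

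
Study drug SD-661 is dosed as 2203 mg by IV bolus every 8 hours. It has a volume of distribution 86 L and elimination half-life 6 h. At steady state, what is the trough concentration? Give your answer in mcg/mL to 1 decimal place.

τ/t½ = 8/6 ≈ 1.3333, so fraction remaining f = (1/2)^(8/6) ≈ 0.3969.
Accumulation ratio R = 1/(1 − f) ≈ 1/0.6031 ≈ 1.6581.
Single-dose peak C₀ = D/Vd = 2203/86 ≈ 25.616 mcg/mL.
Cmax,ss = C₀/(1 − f) ≈ 25.616/0.6031 ≈ 42.474 mcg/mL.
Steady-state trough Cmin,ss = Cmax,ss·f ≈ 42.474 × 0.3969 ≈ 16.858 mcg/mL.

16.9 mcg/mL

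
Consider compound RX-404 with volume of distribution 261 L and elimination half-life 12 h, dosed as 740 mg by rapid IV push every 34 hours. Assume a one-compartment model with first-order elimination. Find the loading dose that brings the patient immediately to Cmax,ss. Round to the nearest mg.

861 mg

f = (1/2)^(34/12) ≈ 0.140308; accumulation ratio R = 1/(1−f) ≈ 1.16321.
Loading dose to hit Cmax,ss on first dose: D_load = D_maint·R ≈ 740 × 1.16321 ≈ 860.78 mg.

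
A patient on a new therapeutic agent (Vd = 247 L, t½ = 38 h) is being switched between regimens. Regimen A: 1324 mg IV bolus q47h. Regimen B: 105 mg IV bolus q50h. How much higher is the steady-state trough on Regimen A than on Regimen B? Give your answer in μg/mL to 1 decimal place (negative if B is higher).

3.7 μg/mL

Regimen A: f = (1/2)^(47/38) ≈ 0.4243; Cmin,ss = (1324/247)·f/(1−f) ≈ 3.951 μg/mL.
Regimen B: f = (1/2)^(50/38) ≈ 0.4017; Cmin,ss = (105/247)·f/(1−f) ≈ 0.285 μg/mL.
Difference ≈ 3.951 − 0.285 ≈ 3.666 μg/mL.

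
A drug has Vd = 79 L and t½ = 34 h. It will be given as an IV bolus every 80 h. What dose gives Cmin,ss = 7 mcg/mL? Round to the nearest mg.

2272 mg

τ/t½ = 80/34 ≈ 2.3529, so f = (1/2)^(80/34) ≈ 0.195747.
Cmin,ss = (D/Vd)·f/(1−f), so D = Cmin,ss·Vd·(1−f)/f.
D = 7 × 79 × (1−f)/f ≈ 7 × 79 × 4.10864 ≈ 2272.08 mg.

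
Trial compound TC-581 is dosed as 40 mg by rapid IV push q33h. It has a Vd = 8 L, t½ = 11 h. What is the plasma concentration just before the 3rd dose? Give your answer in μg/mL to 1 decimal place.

0.7 μg/mL

f = (1/2)^(τ/t½) = (1/2)^(33/11) ≈ 0.1250.
C₀ = D/Vd = 40/8 ≈ 5.000 μg/mL.
Before the 3rd dose, 2 doses have been given. Superposition: Cmin = C₀·(f + f²).
≈ 5.000 × (0.1250 + 0.0156) ≈ 5.000 × 0.1406 ≈ 0.703 μg/mL.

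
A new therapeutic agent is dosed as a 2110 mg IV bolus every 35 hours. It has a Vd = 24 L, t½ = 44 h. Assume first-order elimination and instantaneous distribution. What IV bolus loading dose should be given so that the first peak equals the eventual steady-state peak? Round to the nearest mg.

4978 mg

f = (1/2)^(35/44) ≈ 0.576162; accumulation ratio R = 1/(1−f) ≈ 2.35939.
Loading dose to hit Cmax,ss on first dose: D_load = D_maint·R ≈ 2110 × 2.35939 ≈ 4978.31 mg.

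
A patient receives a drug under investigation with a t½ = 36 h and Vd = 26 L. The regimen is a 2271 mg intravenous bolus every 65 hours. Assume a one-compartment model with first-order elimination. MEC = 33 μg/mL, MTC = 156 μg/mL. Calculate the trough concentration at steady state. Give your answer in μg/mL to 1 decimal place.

k = ln2/t½ = ln2/36 ≈ 0.019254 h⁻¹; fraction remaining f = e^(−kτ) = e^(−0.019254×65) ≈ 0.2861.
Single-dose peak C₀ = D/Vd = 2271/26 ≈ 87.346 μg/mL.
Steady-state trough Cmin,ss = C₀·f/(1−f) ≈ 87.346 × 0.2861/0.7139 ≈ 35.004 μg/mL.
Trough 35.0 μg/mL vs MEC 33 μg/mL: adequate.

35.0 μg/mL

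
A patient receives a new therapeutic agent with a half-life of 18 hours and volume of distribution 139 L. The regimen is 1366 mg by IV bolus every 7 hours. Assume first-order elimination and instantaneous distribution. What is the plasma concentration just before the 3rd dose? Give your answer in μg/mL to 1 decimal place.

13.2 μg/mL

f = (1/2)^(τ/t½) = (1/2)^(7/18) ≈ 0.7637.
C₀ = D/Vd = 1366/139 ≈ 9.827 μg/mL.
Before the 3rd dose, 2 doses have been given. Superposition: Cmin = C₀·(f + f²).
≈ 9.827 × (0.7637 + 0.5832) ≈ 9.827 × 1.3469 ≈ 13.236 μg/mL.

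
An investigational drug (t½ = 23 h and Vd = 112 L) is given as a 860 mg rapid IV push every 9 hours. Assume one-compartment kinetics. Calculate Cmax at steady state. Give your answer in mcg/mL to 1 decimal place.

32.3 mcg/mL

k = ln2/t½ = ln2/23 ≈ 0.030137 h⁻¹; fraction remaining f = e^(−kτ) = e^(−0.030137×9) ≈ 0.7624.
At steady state, accumulation factor R = 1/(1 − e^(−kτ)) ≈ 4.2088.
Single-dose peak C₀ = D/Vd = 860/112 ≈ 7.679 mcg/mL.
Steady-state peak Cmax,ss = C₀·R ≈ 7.679 × 4.2088 ≈ 32.319 mcg/mL.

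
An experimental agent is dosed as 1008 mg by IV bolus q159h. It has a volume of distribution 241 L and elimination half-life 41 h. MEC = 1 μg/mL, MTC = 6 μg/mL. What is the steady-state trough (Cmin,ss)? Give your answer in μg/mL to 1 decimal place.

0.3 μg/mL

k = ln2/t½ = ln2/41 ≈ 0.016906 h⁻¹; fraction remaining f = e^(−kτ) = e^(−0.016906×159) ≈ 0.0680.
At steady state, accumulation factor R = 1/(1 − e^(−kτ)) ≈ 1.0730.
Each bolus raises the concentration by D/Vd = 1008/241 ≈ 4.183 μg/mL.
Steady-state peak Cmax,ss = C₀·R ≈ 4.183 × 1.0730 ≈ 4.488 μg/mL.
Steady-state trough Cmin,ss = Cmax,ss·f ≈ 4.488 × 0.0680 ≈ 0.305 μg/mL.
Trough 0.3 μg/mL vs MEC 1 μg/mL: subtherapeutic.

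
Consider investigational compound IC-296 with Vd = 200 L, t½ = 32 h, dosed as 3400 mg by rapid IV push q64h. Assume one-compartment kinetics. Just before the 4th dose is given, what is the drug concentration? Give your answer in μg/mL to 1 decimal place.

5.6 μg/mL

f = (1/2)^(τ/t½) = (1/2)^(64/32) ≈ 0.2500.
C₀ = D/Vd = 3400/200 ≈ 17.000 μg/mL.
Before the 4th dose, 3 doses have been given. Superposition: Cmin = C₀·(f + f² + … + f^3).
≈ 17.000 × (0.2500 + 0.0625 + 0.0156) ≈ 17.000 × 0.3281 ≈ 5.578 μg/mL.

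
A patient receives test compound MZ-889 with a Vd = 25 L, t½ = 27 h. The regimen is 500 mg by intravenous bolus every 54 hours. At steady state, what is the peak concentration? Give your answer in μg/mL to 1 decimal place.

τ = 54 h = 2 half-lives, so f = (1/2)^2 = 0.25.
At steady state, R = 1/(1 − 0.25) = 4/3.
Single-dose peak C₀ = D/Vd = 500/25 = 20 μg/mL.
Steady-state peak Cmax,ss = C₀·R = 20 × 4/3 ≈ 26.667 μg/mL.

26.7 μg/mL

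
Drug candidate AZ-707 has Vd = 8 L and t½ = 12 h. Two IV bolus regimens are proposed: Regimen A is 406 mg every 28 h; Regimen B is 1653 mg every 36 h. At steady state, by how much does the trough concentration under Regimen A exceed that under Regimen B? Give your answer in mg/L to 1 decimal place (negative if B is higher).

Regimen A: f = (1/2)^(28/12) ≈ 0.1984; Cmin,ss = (406/8)·f/(1−f) ≈ 12.561 mg/L.
Regimen B: f = (1/2)^(36/12) ≈ 0.1250; Cmin,ss = (1653/8)·f/(1−f) ≈ 29.518 mg/L.
Difference ≈ 12.561 − 29.518 ≈ -16.957 mg/L.

-17.0 mg/L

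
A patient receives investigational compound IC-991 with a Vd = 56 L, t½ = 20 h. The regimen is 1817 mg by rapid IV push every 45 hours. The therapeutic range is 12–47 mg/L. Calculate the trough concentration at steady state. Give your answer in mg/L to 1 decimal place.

8.6 mg/L

τ/t½ = 45/20 ≈ 2.25, so fraction remaining f = (1/2)^(45/20) ≈ 0.2102.
Single-dose peak C₀ = D/Vd = 1817/56 ≈ 32.446 mg/L.
Steady-state trough Cmin,ss = C₀·f/(1−f) ≈ 32.446 × 0.2102/0.7898 ≈ 8.635 mg/L.
Trough 8.6 mg/L vs MEC 12 mg/L: subtherapeutic.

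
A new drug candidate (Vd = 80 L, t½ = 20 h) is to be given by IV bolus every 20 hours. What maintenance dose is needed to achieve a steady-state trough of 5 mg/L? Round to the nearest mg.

τ/t½ = 20/20 ≈ 1, so f = (1/2)^(20/20) ≈ 0.500000.
Cmin,ss = (D/Vd)·f/(1−f), so D = Cmin,ss·Vd·(1−f)/f.
D = 5 × 80 × (1−f)/f ≈ 5 × 80 × 1.00000 ≈ 400.00 mg.

400 mg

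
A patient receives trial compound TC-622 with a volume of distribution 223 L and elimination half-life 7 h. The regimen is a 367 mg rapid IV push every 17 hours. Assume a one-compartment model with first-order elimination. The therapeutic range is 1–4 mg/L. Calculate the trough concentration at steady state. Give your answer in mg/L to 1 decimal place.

τ/t½ = 17/7 ≈ 2.4286, so fraction remaining f = (1/2)^(17/7) ≈ 0.1857.
Single-dose peak C₀ = D/Vd = 367/223 ≈ 1.646 mg/L.
Steady-state trough Cmin,ss = C₀·f/(1−f) ≈ 1.646 × 0.1857/0.8143 ≈ 0.375 mg/L.
Trough 0.4 mg/L vs MEC 1 mg/L: subtherapeutic.

0.4 mg/L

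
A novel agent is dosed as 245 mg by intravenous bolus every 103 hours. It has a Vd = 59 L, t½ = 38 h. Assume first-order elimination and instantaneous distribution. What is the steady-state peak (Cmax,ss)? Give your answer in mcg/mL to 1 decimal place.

4.9 mcg/mL

k = ln2/t½ = ln2/38 ≈ 0.018241 h⁻¹; fraction remaining f = e^(−kτ) = e^(−0.018241×103) ≈ 0.1528.
Accumulation ratio R = 1/(1 − f) ≈ 1/0.8472 ≈ 1.1804.
Single-dose peak C₀ = D/Vd = 245/59 ≈ 4.153 mcg/mL.
Cmax,ss = C₀/(1 − f) ≈ 4.153/0.8472 ≈ 4.902 mcg/mL.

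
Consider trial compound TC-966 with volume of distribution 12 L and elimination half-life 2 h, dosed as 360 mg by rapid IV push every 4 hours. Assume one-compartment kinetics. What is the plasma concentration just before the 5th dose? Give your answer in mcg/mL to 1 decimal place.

10.0 mcg/mL

f = (1/2)^(τ/t½) = (1/2)^(4/2) ≈ 0.2500.
C₀ = D/Vd = 360/12 ≈ 30.000 mcg/mL.
Before the 5th dose, 4 doses have been given. Superposition: Cmin = C₀·(f + f² + … + f^4).
≈ 30.000 × (0.2500 + 0.0625 + 0.0156 + 0.0039) ≈ 30.000 × 0.3320 ≈ 9.960 mcg/mL.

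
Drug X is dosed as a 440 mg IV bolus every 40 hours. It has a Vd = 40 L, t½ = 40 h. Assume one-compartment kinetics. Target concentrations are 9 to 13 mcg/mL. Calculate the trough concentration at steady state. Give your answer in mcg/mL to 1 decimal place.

τ = 40 h = 1 half-life, so f = (1/2)^1 = 0.5.
At steady state, R = 1/(1 − 0.5) = 2/1.
Single-dose peak C₀ = D/Vd = 440/40 = 11 mcg/mL.
Steady-state peak Cmax,ss = C₀·R = 11 × 2/1 ≈ 22.000 mcg/mL.
Steady-state trough Cmin,ss = Cmax,ss·f ≈ 22.000 × 0.5 ≈ 11.000 mcg/mL.
Trough 11.0 mcg/mL vs MEC 9 mcg/mL: adequate.

11.0 mcg/mL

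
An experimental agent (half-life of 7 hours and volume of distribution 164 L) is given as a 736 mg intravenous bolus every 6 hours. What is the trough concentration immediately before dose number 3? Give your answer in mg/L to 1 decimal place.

f = (1/2)^(τ/t½) = (1/2)^(6/7) ≈ 0.5520.
C₀ = D/Vd = 736/164 ≈ 4.488 mg/L.
Before the 3rd dose, 2 doses have been given. Superposition: Cmin = C₀·(f + f²).
≈ 4.488 × (0.5520 + 0.3047) ≈ 4.488 × 0.8567 ≈ 3.845 mg/L.

3.8 mg/L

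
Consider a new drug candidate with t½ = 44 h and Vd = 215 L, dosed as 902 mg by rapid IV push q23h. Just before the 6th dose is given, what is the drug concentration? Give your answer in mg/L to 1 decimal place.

f = (1/2)^(τ/t½) = (1/2)^(23/44) ≈ 0.6961.
C₀ = D/Vd = 902/215 ≈ 4.195 mg/L.
Before the 6th dose, 5 doses have been given. Superposition: Cmin = C₀·(f + f² + … + f^5).
≈ 4.195 × (0.6961 + 0.4846 + 0.3373 + 0.2348 + 0.1634) ≈ 4.195 × 1.9162 ≈ 8.038 mg/L.

8.0 mg/L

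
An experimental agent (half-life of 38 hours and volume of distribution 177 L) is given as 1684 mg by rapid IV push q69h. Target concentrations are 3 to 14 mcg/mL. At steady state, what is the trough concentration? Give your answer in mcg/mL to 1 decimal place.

3.8 mcg/mL

τ/t½ = 69/38 ≈ 1.8158, so fraction remaining f = (1/2)^(69/38) ≈ 0.2840.
Single-dose peak C₀ = D/Vd = 1684/177 ≈ 9.514 mcg/mL.
Steady-state trough Cmin,ss = C₀·f/(1−f) ≈ 9.514 × 0.2840/0.7160 ≈ 3.774 mcg/mL.
Trough 3.8 mcg/mL vs MEC 3 mcg/mL: adequate.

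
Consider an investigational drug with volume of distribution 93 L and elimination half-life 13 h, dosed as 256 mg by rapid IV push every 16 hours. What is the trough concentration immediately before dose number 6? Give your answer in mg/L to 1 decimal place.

f = (1/2)^(τ/t½) = (1/2)^(16/13) ≈ 0.4261.
C₀ = D/Vd = 256/93 ≈ 2.753 mg/L.
Before the 6th dose, 5 doses have been given. Superposition: Cmin = C₀·(f + f² + … + f^5).
≈ 2.753 × (0.4261 + 0.1816 + 0.0774 + 0.0330 + 0.0140) ≈ 2.753 × 0.7321 ≈ 2.015 mg/L.

2.0 mg/L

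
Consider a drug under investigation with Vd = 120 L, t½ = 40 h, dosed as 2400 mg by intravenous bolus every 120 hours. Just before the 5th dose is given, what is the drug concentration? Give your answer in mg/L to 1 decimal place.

f = (1/2)^(τ/t½) = (1/2)^(120/40) ≈ 0.1250.
C₀ = D/Vd = 2400/120 ≈ 20.000 mg/L.
Before the 5th dose, 4 doses have been given. Superposition: Cmin = C₀·(f + f² + … + f^4).
≈ 20.000 × (0.1250 + 0.0156 + 0.0020 + 0.0002) ≈ 20.000 × 0.1428 ≈ 2.856 mg/L.

2.9 mg/L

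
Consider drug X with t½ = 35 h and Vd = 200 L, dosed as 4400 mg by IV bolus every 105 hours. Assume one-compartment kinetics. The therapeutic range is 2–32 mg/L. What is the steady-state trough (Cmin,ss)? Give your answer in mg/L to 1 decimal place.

3.1 mg/L

The dosing interval is 3 half-lives, so f = 2^(−3) = 0.125.
At steady state, R = 1/(1 − 0.125) = 8/7.
Single-dose peak C₀ = D/Vd = 4400/200 = 22 mg/L.
Steady-state peak Cmax,ss = C₀·R = 22 × 8/7 ≈ 25.143 mg/L.
Steady-state trough Cmin,ss = Cmax,ss·f ≈ 25.143 × 0.125 ≈ 3.143 mg/L.
Trough 3.1 mg/L vs MEC 2 mg/L: adequate.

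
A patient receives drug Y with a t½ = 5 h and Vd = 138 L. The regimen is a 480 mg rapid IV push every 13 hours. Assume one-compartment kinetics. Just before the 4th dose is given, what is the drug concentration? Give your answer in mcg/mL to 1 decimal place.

0.7 mcg/mL

f = (1/2)^(τ/t½) = (1/2)^(13/5) ≈ 0.1649.
C₀ = D/Vd = 480/138 ≈ 3.478 mcg/mL.
Before the 4th dose, 3 doses have been given. Superposition: Cmin = C₀·(f + f² + … + f^3).
≈ 3.478 × (0.1649 + 0.0272 + 0.0045) ≈ 3.478 × 0.1966 ≈ 0.684 mcg/mL.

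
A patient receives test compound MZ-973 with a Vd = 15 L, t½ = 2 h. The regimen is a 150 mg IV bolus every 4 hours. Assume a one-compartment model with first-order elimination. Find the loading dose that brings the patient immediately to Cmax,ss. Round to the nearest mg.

200 mg

f = (1/2)^(4/2) ≈ 0.250000; accumulation ratio R = 1/(1−f) ≈ 1.33333.
Loading dose to hit Cmax,ss on first dose: D_load = D_maint·R ≈ 150 × 1.33333 ≈ 200.00 mg.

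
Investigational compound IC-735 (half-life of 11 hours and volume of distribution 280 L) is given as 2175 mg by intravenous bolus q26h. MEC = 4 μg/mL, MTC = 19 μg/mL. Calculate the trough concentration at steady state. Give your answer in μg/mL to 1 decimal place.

1.9 μg/mL

Over one 26-h interval, 26/11 ≈ 2.3636 half-lives elapse, leaving f ≈ 0.1943 of each dose.
Each bolus raises the concentration by D/Vd = 2175/280 ≈ 7.768 μg/mL.
Steady-state trough Cmin,ss = C₀·f/(1−f) ≈ 7.768 × 0.1943/0.8057 ≈ 1.873 μg/mL.
Trough 1.9 μg/mL vs MEC 4 μg/mL: subtherapeutic.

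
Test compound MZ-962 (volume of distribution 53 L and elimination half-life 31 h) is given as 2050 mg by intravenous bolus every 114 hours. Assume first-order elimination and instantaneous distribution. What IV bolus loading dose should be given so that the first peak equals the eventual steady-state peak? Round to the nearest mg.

f = (1/2)^(114/31) ≈ 0.078160; accumulation ratio R = 1/(1−f) ≈ 1.08479.
Loading dose to hit Cmax,ss on first dose: D_load = D_maint·R ≈ 2050 × 1.08479 ≈ 2223.82 mg.

2224 mg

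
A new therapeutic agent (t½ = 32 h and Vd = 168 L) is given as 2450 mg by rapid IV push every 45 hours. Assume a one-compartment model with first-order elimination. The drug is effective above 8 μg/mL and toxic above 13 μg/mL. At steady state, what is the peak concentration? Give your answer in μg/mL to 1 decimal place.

23.4 μg/mL

Over one 45-h interval, 45/32 ≈ 1.4062 half-lives elapse, leaving f ≈ 0.3773 of each dose.
Accumulation ratio R = 1/(1 − f) ≈ 1/0.6227 ≈ 1.6059.
Each bolus raises the concentration by D/Vd = 2450/168 ≈ 14.583 μg/mL.
Steady-state peak Cmax,ss = C₀·R ≈ 14.583 × 1.6059 ≈ 23.419 μg/mL.
Peak 23.4 μg/mL vs MTC 13 μg/mL: exceeds toxic threshold.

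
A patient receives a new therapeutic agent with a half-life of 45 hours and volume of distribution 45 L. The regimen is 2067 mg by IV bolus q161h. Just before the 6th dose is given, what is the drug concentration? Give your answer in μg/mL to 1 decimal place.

4.2 μg/mL

f = (1/2)^(τ/t½) = (1/2)^(161/45) ≈ 0.0837.
C₀ = D/Vd = 2067/45 ≈ 45.933 μg/mL.
Before the 6th dose, 5 doses have been given. Superposition: Cmin = C₀·(f + f² + … + f^5).
≈ 45.933 × (0.0837 + 0.0070 + 0.0006 + 0.0000 + 0.0000) ≈ 45.933 × 0.0913 ≈ 4.194 μg/mL.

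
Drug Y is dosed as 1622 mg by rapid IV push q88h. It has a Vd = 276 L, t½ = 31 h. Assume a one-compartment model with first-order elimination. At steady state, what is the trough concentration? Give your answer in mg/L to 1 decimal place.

τ/t½ = 88/31 ≈ 2.8387, so fraction remaining f = (1/2)^(88/31) ≈ 0.1398.
Accumulation ratio R = 1/(1 − f) ≈ 1/0.8602 ≈ 1.1625.
Single-dose peak C₀ = D/Vd = 1622/276 ≈ 5.877 mg/L.
Steady-state peak Cmax,ss = C₀·R ≈ 5.877 × 1.1625 ≈ 6.832 mg/L.
One interval later, Cmin,ss = Cmax,ss·e^(−kτ) ≈ 6.832 × 0.1398 ≈ 0.955 mg/L.

1.0 mg/L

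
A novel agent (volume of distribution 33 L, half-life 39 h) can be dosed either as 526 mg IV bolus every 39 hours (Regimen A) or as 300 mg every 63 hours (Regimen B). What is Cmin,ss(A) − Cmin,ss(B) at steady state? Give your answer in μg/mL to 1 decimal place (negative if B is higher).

Regimen A: f = (1/2)^(39/39) ≈ 0.5000; Cmin,ss = (526/33)·f/(1−f) ≈ 15.939 μg/mL.
Regimen B: f = (1/2)^(63/39) ≈ 0.3264; Cmin,ss = (300/33)·f/(1−f) ≈ 4.405 μg/mL.
Difference ≈ 15.939 − 4.405 ≈ 11.534 μg/mL.

11.5 μg/mL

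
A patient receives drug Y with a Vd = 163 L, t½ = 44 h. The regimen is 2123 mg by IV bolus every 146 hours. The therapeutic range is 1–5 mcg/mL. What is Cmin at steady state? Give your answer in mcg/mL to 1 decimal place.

1.5 mcg/mL

τ/t½ = 146/44 ≈ 3.3182, so fraction remaining f = (1/2)^(146/44) ≈ 0.1003.
Accumulation ratio R = 1/(1 − f) ≈ 1/0.8997 ≈ 1.1115.
Single-dose peak C₀ = D/Vd = 2123/163 ≈ 13.025 mcg/mL.
Steady-state peak Cmax,ss = C₀·R ≈ 13.025 × 1.1115 ≈ 14.477 mcg/mL.
Steady-state trough Cmin,ss = Cmax,ss·f ≈ 14.477 × 0.1003 ≈ 1.452 mcg/mL.
Trough 1.5 mcg/mL vs MEC 1 mcg/mL: adequate.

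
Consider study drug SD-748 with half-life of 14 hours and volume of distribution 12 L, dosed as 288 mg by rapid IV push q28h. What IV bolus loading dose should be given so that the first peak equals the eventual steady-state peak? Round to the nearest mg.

384 mg

f = (1/2)^(28/14) ≈ 0.250000; accumulation ratio R = 1/(1−f) ≈ 1.33333.
Loading dose to hit Cmax,ss on first dose: D_load = D_maint·R ≈ 288 × 1.33333 ≈ 384.00 mg.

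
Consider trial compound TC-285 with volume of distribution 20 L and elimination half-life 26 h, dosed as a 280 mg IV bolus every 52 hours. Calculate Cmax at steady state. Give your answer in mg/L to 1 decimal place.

18.7 mg/L

The dosing interval is 2 half-lives, so f = 2^(−2) = 0.25.
Accumulation ratio R = 1/(1 − f) = 1/0.75 = 4/3.
Single-dose peak C₀ = D/Vd = 280/20 = 14 mg/L.
Steady-state peak Cmax,ss = C₀·R = 14 × 4/3 ≈ 18.667 mg/L.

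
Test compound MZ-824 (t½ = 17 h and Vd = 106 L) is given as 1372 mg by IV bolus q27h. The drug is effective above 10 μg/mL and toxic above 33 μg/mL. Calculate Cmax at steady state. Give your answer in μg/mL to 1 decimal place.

19.4 μg/mL

k = ln2/t½ = ln2/17 ≈ 0.040773 h⁻¹; fraction remaining f = e^(−kτ) = e^(−0.040773×27) ≈ 0.3326.
Accumulation ratio R = 1/(1 − f) ≈ 1/0.6674 ≈ 1.4984.
Single-dose peak C₀ = D/Vd = 1372/106 ≈ 12.943 μg/mL.
Steady-state peak Cmax,ss = C₀·R ≈ 12.943 × 1.4984 ≈ 19.394 μg/mL.
Peak 19.4 μg/mL vs MTC 33 μg/mL: below toxic threshold.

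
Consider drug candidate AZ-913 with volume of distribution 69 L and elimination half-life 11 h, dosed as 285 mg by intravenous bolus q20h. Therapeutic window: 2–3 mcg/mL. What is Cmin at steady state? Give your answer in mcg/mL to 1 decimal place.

k = ln2/t½ = ln2/11 ≈ 0.063013 h⁻¹; fraction remaining f = e^(−kτ) = e^(−0.063013×20) ≈ 0.2836.
Single-dose peak C₀ = D/Vd = 285/69 ≈ 4.130 mcg/mL.
Steady-state trough Cmin,ss = C₀·f/(1−f) ≈ 4.130 × 0.2836/0.7164 ≈ 1.635 mcg/mL.
Trough 1.6 mcg/mL vs MEC 2 mcg/mL: subtherapeutic.

1.6 mcg/mL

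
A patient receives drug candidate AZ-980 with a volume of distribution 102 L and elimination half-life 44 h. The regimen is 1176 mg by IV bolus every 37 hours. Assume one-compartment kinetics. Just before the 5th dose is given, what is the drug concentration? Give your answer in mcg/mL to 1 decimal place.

f = (1/2)^(τ/t½) = (1/2)^(37/44) ≈ 0.5583.
C₀ = D/Vd = 1176/102 ≈ 11.529 mcg/mL.
Before the 5th dose, 4 doses have been given. Superposition: Cmin = C₀·(f + f² + … + f^4).
≈ 11.529 × (0.5583 + 0.3117 + 0.1740 + 0.0972) ≈ 11.529 × 1.1412 ≈ 13.157 mcg/mL.

13.2 mcg/mL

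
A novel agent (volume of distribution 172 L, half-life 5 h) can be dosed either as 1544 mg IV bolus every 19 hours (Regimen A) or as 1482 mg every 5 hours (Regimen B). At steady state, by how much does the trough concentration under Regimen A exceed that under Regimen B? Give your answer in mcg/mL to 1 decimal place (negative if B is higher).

-7.9 mcg/mL

Regimen A: f = (1/2)^(19/5) ≈ 0.0718; Cmin,ss = (1544/172)·f/(1−f) ≈ 0.694 mcg/mL.
Regimen B: f = (1/2)^(5/5) ≈ 0.5000; Cmin,ss = (1482/172)·f/(1−f) ≈ 8.616 mcg/mL.
Difference ≈ 0.694 − 8.616 ≈ -7.922 mcg/mL.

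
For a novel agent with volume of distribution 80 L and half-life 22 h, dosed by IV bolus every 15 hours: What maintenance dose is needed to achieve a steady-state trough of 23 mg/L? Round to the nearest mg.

τ/t½ = 15/22 ≈ 0.68182, so f = (1/2)^(15/22) ≈ 0.623379.
Cmin,ss = (D/Vd)·f/(1−f), so D = Cmin,ss·Vd·(1−f)/f.
D = 23 × 80 × (1−f)/f ≈ 23 × 80 × 0.60416 ≈ 1111.65 mg.

1112 mg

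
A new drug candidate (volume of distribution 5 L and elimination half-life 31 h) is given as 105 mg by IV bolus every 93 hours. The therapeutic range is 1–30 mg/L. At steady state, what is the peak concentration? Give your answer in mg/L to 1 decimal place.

τ = 93 h = 3 half-lives, so f = (1/2)^3 = 0.125.
At steady state, R = 1/(1 − 0.125) = 8/7.
Single-dose peak C₀ = D/Vd = 105/5 = 21 mg/L.
Steady-state peak Cmax,ss = C₀·R = 21 × 8/7 ≈ 24.000 mg/L.
Peak 24.0 mg/L vs MTC 30 mg/L: below toxic threshold.

24.0 mg/L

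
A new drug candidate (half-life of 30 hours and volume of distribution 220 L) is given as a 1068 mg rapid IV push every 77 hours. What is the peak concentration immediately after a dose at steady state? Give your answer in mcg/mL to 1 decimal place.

5.8 mcg/mL

Over one 77-h interval, 77/30 ≈ 2.5667 half-lives elapse, leaving f ≈ 0.1688 of each dose.
Accumulation ratio R = 1/(1 − f) ≈ 1/0.8312 ≈ 1.2031.
Each bolus raises the concentration by D/Vd = 1068/220 ≈ 4.855 mcg/mL.
Steady-state peak Cmax,ss = C₀·R ≈ 4.855 × 1.2031 ≈ 5.841 mcg/mL.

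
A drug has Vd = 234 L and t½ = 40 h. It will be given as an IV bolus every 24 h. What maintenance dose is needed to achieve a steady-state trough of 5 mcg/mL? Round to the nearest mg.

τ/t½ = 24/40 ≈ 0.6, so f = (1/2)^(24/40) ≈ 0.659754.
Cmin,ss = (D/Vd)·f/(1−f), so D = Cmin,ss·Vd·(1−f)/f.
D = 5 × 234 × (1−f)/f ≈ 5 × 234 × 0.51572 ≈ 603.39 mg.

603 mg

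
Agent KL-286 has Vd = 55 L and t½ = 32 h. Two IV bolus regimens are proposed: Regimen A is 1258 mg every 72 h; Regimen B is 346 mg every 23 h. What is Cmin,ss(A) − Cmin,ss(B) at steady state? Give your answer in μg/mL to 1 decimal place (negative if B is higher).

-3.7 μg/mL

Regimen A: f = (1/2)^(72/32) ≈ 0.2102; Cmin,ss = (1258/55)·f/(1−f) ≈ 6.087 μg/mL.
Regimen B: f = (1/2)^(23/32) ≈ 0.6076; Cmin,ss = (346/55)·f/(1−f) ≈ 9.741 μg/mL.
Difference ≈ 6.087 − 9.741 ≈ -3.654 μg/mL.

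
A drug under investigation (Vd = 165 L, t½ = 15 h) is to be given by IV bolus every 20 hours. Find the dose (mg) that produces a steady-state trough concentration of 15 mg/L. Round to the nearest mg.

τ/t½ = 20/15 ≈ 1.3333, so f = (1/2)^(20/15) ≈ 0.396850.
Cmin,ss = (D/Vd)·f/(1−f), so D = Cmin,ss·Vd·(1−f)/f.
D = 15 × 165 × (1−f)/f ≈ 15 × 165 × 1.51984 ≈ 3761.60 mg.

3762 mg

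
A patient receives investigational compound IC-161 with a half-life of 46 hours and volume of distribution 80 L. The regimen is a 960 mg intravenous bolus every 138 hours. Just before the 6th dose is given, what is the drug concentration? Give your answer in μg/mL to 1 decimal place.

f = (1/2)^(τ/t½) = (1/2)^(138/46) ≈ 0.1250.
C₀ = D/Vd = 960/80 ≈ 12.000 μg/mL.
Before the 6th dose, 5 doses have been given. Superposition: Cmin = C₀·(f + f² + … + f^5).
≈ 12.000 × (0.1250 + 0.0156 + 0.0020 + 0.0002 + 0.0000) ≈ 12.000 × 0.1428 ≈ 1.714 μg/mL.

1.7 μg/mL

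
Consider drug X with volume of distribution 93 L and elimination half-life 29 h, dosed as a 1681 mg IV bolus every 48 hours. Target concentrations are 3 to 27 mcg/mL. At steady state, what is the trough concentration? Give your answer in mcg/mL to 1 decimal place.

8.4 mcg/mL

Over one 48-h interval, 48/29 ≈ 1.6552 half-lives elapse, leaving f ≈ 0.3175 of each dose.
Accumulation ratio R = 1/(1 − f) ≈ 1/0.6825 ≈ 1.4652.
Each bolus raises the concentration by D/Vd = 1681/93 ≈ 18.075 mcg/mL.
Cmax,ss = C₀/(1 − f) ≈ 18.075/0.6825 ≈ 26.484 mcg/mL.
One interval later, Cmin,ss = Cmax,ss·e^(−kτ) ≈ 26.484 × 0.3175 ≈ 8.409 mcg/mL.
Trough 8.4 mcg/mL vs MEC 3 mcg/mL: adequate.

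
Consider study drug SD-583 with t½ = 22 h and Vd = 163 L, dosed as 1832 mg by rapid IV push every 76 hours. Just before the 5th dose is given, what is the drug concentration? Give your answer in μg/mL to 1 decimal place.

f = (1/2)^(τ/t½) = (1/2)^(76/22) ≈ 0.0912.
C₀ = D/Vd = 1832/163 ≈ 11.239 μg/mL.
Before the 5th dose, 4 doses have been given. Superposition: Cmin = C₀·(f + f² + … + f^4).
≈ 11.239 × (0.0912 + 0.0083 + 0.0008 + 0.0001) ≈ 11.239 × 0.1004 ≈ 1.128 μg/mL.

1.1 μg/mL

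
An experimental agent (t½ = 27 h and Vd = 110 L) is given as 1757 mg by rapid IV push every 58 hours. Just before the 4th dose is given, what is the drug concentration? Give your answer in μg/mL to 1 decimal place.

f = (1/2)^(τ/t½) = (1/2)^(58/27) ≈ 0.2256.
C₀ = D/Vd = 1757/110 ≈ 15.973 μg/mL.
Before the 4th dose, 3 doses have been given. Superposition: Cmin = C₀·(f + f² + … + f^3).
≈ 15.973 × (0.2256 + 0.0509 + 0.0115) ≈ 15.973 × 0.2880 ≈ 4.600 μg/mL.

4.6 μg/mL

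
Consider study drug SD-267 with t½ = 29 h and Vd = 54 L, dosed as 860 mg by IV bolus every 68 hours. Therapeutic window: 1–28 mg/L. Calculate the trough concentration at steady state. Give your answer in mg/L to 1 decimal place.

3.9 mg/L

τ/t½ = 68/29 ≈ 2.3448, so fraction remaining f = (1/2)^(68/29) ≈ 0.1969.
At steady state, accumulation factor R = 1/(1 − e^(−kτ)) ≈ 1.2452.
Each bolus raises the concentration by D/Vd = 860/54 ≈ 15.926 mg/L.
Cmax,ss = C₀/(1 − f) ≈ 15.926/0.8031 ≈ 19.831 mg/L.
One interval later, Cmin,ss = Cmax,ss·e^(−kτ) ≈ 19.831 × 0.1969 ≈ 3.905 mg/L.
Trough 3.9 mg/L vs MEC 1 mg/L: adequate.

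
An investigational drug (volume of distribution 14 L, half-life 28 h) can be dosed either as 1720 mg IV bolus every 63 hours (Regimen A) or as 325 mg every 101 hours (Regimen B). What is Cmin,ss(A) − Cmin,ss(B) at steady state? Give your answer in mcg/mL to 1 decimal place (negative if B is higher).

Regimen A: f = (1/2)^(63/28) ≈ 0.2102; Cmin,ss = (1720/14)·f/(1−f) ≈ 32.698 mcg/mL.
Regimen B: f = (1/2)^(101/28) ≈ 0.0821; Cmin,ss = (325/14)·f/(1−f) ≈ 2.076 mcg/mL.
Difference ≈ 32.698 − 2.076 ≈ 30.622 mcg/mL.

30.6 mcg/mL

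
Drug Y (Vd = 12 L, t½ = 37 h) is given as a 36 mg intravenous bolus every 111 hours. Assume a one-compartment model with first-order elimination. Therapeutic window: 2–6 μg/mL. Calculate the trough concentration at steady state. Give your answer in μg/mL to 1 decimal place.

τ = 111 h = 3 half-lives, so f = (1/2)^3 = 0.125.
At steady state, R = 1/(1 − 0.125) = 8/7.
Single-dose peak C₀ = D/Vd = 36/12 = 3 μg/mL.
Steady-state peak Cmax,ss = C₀·R = 3 × 8/7 ≈ 3.429 μg/mL.
Steady-state trough Cmin,ss = Cmax,ss·f ≈ 3.429 × 0.125 ≈ 0.429 μg/mL.
Trough 0.4 μg/mL vs MEC 2 μg/mL: subtherapeutic.

0.4 μg/mL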